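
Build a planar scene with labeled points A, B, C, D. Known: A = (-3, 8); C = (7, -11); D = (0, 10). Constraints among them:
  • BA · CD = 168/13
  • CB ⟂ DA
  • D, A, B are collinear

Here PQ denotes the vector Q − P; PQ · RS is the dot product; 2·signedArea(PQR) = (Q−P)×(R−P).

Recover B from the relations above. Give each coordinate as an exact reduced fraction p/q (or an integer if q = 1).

B = (-63/13, 88/13)

1. B_x = -63/13  [D, A, B are collinear ∩ CB ⟂ DA]
2. B_y = 88/13  [D, A, B are collinear ∩ CB ⟂ DA]
   → B = (-63/13, 88/13)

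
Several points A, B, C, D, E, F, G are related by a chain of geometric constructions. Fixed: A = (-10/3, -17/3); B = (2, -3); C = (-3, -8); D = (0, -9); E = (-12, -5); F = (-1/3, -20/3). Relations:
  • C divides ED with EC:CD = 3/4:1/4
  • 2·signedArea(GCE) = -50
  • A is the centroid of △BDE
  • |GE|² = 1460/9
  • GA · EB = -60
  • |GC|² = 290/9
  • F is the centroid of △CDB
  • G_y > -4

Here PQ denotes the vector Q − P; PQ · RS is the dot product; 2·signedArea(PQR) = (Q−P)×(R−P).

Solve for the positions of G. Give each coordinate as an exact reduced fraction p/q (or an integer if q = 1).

1. G_x = 2/3  [2·signedArea(GCE) = -50 ∩ GA · EB = -60]
2. G_y = -11/3  [2·signedArea(GCE) = -50 ∩ GA · EB = -60]
   → G = (2/3, -11/3)

G = (2/3, -11/3)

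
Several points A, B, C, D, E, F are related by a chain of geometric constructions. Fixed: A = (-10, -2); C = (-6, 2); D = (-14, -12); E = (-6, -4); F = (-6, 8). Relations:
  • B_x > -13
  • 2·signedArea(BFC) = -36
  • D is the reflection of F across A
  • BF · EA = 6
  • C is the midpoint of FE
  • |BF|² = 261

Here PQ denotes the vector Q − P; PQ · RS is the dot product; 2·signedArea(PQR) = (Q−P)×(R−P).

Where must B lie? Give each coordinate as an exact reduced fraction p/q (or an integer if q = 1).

B = (-12, -7)

1. B_x = -12  [BF · EA = 6 ∩ 2·signedArea(BFC) = -36]
2. B_y = -7  [BF · EA = 6 ∩ 2·signedArea(BFC) = -36]
   → B = (-12, -7)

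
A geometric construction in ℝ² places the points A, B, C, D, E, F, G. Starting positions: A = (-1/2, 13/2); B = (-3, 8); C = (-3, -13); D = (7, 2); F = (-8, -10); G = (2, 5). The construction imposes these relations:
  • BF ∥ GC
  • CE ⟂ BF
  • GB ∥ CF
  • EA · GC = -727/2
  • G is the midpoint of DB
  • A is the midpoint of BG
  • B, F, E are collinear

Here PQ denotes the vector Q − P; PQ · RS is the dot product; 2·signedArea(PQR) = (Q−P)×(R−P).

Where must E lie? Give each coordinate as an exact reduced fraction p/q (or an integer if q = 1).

E = (-2937/349, -4012/349)

1. E_x = -2937/349  [B, F, E are collinear ∩ CE ⟂ BF]
2. E_y = -4012/349  [B, F, E are collinear ∩ CE ⟂ BF]
   → E = (-2937/349, -4012/349)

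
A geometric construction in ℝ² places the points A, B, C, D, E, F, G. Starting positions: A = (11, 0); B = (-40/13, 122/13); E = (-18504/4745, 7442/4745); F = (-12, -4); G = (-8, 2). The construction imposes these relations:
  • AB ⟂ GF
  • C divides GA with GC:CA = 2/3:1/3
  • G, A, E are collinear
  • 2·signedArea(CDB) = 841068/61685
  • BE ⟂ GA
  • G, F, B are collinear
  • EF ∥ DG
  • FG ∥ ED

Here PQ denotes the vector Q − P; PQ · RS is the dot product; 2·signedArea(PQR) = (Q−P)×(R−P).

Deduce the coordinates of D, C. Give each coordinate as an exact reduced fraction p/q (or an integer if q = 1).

1. D_x = 476/4745  [EF ∥ DG ∩ FG ∥ ED]
2. D_y = 35912/4745  [EF ∥ DG ∩ FG ∥ ED]
   → D = (476/4745, 35912/4745)
3. C_x = 14/3  [C divides GA with GC:CA = 2/3:1/3]
4. C_y = 2/3  [C divides GA with GC:CA = 2/3:1/3]
   → C = (14/3, 2/3)

C = (14/3, 2/3)
D = (476/4745, 35912/4745)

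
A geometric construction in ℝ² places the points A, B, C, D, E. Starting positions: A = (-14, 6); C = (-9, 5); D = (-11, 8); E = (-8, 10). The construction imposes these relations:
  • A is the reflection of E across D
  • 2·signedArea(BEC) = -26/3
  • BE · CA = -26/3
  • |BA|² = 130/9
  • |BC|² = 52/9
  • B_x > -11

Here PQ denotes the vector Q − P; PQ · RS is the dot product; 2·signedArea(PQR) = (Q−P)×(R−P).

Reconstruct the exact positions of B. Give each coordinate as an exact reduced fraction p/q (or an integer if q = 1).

B = (-31/3, 7)

1. B_x = -31/3  [line 5·x + -1·y + 176/3 = 0 ∩ |BA|² = 130/9]
2. B_y = 7  [line 5·x + -1·y + 176/3 = 0 ∩ |BA|² = 130/9]
   → B = (-31/3, 7)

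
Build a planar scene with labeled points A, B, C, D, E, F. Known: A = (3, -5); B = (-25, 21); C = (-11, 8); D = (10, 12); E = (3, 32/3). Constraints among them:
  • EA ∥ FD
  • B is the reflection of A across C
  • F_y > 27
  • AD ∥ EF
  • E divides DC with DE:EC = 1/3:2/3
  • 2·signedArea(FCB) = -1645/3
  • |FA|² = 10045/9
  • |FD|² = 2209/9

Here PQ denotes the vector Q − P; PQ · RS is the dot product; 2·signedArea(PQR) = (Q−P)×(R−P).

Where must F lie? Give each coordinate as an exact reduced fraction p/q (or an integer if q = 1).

F = (10, 83/3)

1. F_x = 10  [EA ∥ FD ∩ AD ∥ EF]
2. F_y = 83/3  [EA ∥ FD ∩ AD ∥ EF]
   → F = (10, 83/3)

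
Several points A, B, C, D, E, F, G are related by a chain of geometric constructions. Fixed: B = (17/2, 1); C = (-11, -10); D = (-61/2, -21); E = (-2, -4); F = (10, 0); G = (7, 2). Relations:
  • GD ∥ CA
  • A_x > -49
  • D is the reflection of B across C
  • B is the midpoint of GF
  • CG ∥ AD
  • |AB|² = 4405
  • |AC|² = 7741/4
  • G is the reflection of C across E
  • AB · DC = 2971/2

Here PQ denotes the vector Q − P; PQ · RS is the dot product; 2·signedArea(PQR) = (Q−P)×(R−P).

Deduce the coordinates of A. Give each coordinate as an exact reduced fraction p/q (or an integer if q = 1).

A = (-97/2, -33)

1. A_x = -97/2  [CG ∥ AD ∩ GD ∥ CA]
2. A_y = -33  [CG ∥ AD ∩ GD ∥ CA]
   → A = (-97/2, -33)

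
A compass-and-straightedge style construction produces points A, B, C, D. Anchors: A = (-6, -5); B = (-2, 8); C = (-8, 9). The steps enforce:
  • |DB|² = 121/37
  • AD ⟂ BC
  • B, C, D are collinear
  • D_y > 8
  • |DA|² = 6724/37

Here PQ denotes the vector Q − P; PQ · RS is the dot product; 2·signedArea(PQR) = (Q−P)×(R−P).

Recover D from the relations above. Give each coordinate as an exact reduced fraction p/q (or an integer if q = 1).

1. D_x = -140/37  [B, C, D are collinear ∩ AD ⟂ BC]
2. D_y = 307/37  [B, C, D are collinear ∩ AD ⟂ BC]
   → D = (-140/37, 307/37)

D = (-140/37, 307/37)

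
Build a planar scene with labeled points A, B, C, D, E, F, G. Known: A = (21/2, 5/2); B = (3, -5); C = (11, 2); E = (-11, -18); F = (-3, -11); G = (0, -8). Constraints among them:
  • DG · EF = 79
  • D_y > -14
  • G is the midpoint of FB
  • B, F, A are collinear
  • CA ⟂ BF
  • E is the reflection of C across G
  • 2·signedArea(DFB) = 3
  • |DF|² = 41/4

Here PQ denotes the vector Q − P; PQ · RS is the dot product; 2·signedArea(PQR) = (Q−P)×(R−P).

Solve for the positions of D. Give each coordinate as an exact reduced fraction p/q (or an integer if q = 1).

1. D_x = -11/2  [2·signedArea(DFB) = 3 ∩ DG · EF = 79]
2. D_y = -13  [2·signedArea(DFB) = 3 ∩ DG · EF = 79]
   → D = (-11/2, -13)

D = (-11/2, -13)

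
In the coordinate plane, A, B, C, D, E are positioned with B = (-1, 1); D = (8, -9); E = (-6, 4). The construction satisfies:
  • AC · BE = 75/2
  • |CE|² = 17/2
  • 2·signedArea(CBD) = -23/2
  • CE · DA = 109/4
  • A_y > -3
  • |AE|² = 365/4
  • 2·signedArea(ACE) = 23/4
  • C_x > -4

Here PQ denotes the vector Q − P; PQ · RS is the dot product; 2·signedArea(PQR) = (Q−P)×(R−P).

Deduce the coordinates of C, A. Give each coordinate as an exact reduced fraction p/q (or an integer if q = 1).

1. C_x = -7/2  [line 10·x + 9·y + 25/2 = 0 ∩ |CE|² = 17/2]
2. C_y = 5/2  [line 10·x + 9·y + 25/2 = 0 ∩ |CE|² = 17/2]
   → C = (-7/2, 5/2)
3. A_x = 1  [CE · DA = 109/4 ∩ 2·signedArea(ACE) = 23/4]
4. A_y = -5/2  [CE · DA = 109/4 ∩ 2·signedArea(ACE) = 23/4]
   → A = (1, -5/2)

A = (1, -5/2)
C = (-7/2, 5/2)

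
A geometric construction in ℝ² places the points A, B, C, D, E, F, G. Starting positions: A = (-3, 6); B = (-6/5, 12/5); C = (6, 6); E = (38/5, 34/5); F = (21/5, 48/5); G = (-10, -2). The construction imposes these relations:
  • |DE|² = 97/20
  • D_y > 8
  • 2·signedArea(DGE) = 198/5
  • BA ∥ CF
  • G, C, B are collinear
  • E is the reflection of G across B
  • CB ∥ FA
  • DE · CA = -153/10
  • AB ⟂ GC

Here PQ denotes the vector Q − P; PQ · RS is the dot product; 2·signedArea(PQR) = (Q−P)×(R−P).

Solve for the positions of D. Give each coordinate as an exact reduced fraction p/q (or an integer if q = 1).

1. D_x = 59/10  [2·signedArea(DGE) = 198/5 ∩ DE · CA = -153/10]
2. D_y = 41/5  [2·signedArea(DGE) = 198/5 ∩ DE · CA = -153/10]
   → D = (59/10, 41/5)

D = (59/10, 41/5)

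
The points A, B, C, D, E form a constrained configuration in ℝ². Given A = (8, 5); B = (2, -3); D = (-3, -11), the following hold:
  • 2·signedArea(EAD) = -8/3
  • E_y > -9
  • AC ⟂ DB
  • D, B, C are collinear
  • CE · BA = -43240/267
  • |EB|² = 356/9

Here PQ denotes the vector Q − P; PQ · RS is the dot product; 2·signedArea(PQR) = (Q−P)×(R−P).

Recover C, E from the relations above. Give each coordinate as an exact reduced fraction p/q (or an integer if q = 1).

1. C_x = 648/89  [D, B, C are collinear ∩ AC ⟂ DB]
2. C_y = 485/89  [D, B, C are collinear ∩ AC ⟂ DB]
   → C = (648/89, 485/89)
3. E_x = -4/3  [2·signedArea(EAD) = -8/3 ∩ CE · BA = -43240/267]
4. E_y = -25/3  [2·signedArea(EAD) = -8/3 ∩ CE · BA = -43240/267]
   → E = (-4/3, -25/3)

C = (648/89, 485/89)
E = (-4/3, -25/3)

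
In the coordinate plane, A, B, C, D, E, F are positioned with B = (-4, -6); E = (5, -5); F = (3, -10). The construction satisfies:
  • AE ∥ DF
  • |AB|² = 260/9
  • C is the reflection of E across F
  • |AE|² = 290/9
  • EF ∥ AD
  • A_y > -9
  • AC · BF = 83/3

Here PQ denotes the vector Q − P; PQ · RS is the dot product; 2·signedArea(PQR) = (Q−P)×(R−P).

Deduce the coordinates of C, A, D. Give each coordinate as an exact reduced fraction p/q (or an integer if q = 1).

A = (2/3, -26/3)
C = (1, -15)
D = (-4/3, -41/3)

1. C_x = 1  [C is the reflection of E across F]
2. C_y = -15  [C is the reflection of E across F]
   → C = (1, -15)
3. A_x = 2/3  [line -7·x + 4·y + 118/3 = 0 ∩ |AB|² = 260/9]
4. A_y = -26/3  [line -7·x + 4·y + 118/3 = 0 ∩ |AB|² = 260/9]
   → A = (2/3, -26/3)
5. D_x = -4/3  [AE ∥ DF ∩ EF ∥ AD]
6. D_y = -41/3  [AE ∥ DF ∩ EF ∥ AD]
   → D = (-4/3, -41/3)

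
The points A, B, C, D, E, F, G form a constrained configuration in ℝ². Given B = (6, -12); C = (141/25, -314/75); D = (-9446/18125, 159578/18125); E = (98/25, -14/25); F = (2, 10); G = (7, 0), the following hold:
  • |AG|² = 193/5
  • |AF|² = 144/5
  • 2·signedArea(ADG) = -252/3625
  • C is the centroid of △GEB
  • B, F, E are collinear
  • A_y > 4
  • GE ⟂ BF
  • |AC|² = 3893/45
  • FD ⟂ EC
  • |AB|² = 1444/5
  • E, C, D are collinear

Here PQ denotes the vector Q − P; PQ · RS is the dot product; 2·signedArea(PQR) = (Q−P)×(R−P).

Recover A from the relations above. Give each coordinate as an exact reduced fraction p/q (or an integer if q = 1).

1. A_x = 74/25  [line 159578/18125·x + 136321/18125·y + -1115786/18125 = 0 ∩ |AB|² = 1444/5]
2. A_y = 118/25  [line 159578/18125·x + 136321/18125·y + -1115786/18125 = 0 ∩ |AB|² = 1444/5]
   → A = (74/25, 118/25)

A = (74/25, 118/25)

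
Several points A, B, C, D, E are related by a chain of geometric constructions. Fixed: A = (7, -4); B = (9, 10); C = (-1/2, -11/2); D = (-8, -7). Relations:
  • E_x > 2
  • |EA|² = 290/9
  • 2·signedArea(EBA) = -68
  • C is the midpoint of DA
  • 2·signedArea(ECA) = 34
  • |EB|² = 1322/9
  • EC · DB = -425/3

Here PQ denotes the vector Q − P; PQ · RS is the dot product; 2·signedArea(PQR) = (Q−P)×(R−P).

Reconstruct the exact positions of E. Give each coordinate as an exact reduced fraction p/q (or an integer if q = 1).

E = (8/3, -1/3)

1. E_x = 8/3  [2·signedArea(ECA) = 34 ∩ EC · DB = -425/3]
2. E_y = -1/3  [2·signedArea(ECA) = 34 ∩ EC · DB = -425/3]
   → E = (8/3, -1/3)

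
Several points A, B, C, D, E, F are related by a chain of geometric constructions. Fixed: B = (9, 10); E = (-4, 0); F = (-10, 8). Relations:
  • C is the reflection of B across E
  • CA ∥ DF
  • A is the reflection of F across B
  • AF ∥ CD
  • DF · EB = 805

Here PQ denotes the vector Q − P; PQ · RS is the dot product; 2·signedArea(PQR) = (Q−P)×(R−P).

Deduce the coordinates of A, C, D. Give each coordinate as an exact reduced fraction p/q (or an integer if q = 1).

A = (28, 12)
C = (-17, -10)
D = (-55, -14)

1. A_x = 28  [A is the reflection of F across B]
2. A_y = 12  [A is the reflection of F across B]
   → A = (28, 12)
3. C_x = -17  [C is the reflection of B across E]
4. C_y = -10  [C is the reflection of B across E]
   → C = (-17, -10)
5. D_x = -55  [CA ∥ DF ∩ AF ∥ CD]
6. D_y = -14  [CA ∥ DF ∩ AF ∥ CD]
   → D = (-55, -14)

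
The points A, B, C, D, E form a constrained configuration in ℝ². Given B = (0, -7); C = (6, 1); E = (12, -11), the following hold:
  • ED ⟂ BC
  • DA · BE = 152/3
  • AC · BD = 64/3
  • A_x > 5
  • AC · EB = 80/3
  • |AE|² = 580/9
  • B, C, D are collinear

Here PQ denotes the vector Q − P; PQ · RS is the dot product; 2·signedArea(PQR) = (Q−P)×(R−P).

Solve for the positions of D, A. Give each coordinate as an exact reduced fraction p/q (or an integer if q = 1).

A = (6, -17/3)
D = (12/5, -19/5)

1. D_x = 12/5  [B, C, D are collinear ∩ ED ⟂ BC]
2. D_y = -19/5  [B, C, D are collinear ∩ ED ⟂ BC]
   → D = (12/5, -19/5)
3. A_x = 6  [AC · EB = 80/3 ∩ AC · BD = 64/3]
4. A_y = -17/3  [AC · EB = 80/3 ∩ AC · BD = 64/3]
   → A = (6, -17/3)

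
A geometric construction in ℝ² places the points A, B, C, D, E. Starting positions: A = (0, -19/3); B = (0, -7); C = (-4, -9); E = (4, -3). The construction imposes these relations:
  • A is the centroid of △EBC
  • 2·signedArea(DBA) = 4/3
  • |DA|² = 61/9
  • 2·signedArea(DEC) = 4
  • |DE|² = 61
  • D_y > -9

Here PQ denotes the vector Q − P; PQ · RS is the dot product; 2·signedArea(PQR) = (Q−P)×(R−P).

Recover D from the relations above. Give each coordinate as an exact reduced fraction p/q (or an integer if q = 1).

1. D_x = -2  [2·signedArea(DEC) = 4 ∩ 2·signedArea(DBA) = 4/3]
2. D_y = -8  [2·signedArea(DEC) = 4 ∩ 2·signedArea(DBA) = 4/3]
   → D = (-2, -8)

D = (-2, -8)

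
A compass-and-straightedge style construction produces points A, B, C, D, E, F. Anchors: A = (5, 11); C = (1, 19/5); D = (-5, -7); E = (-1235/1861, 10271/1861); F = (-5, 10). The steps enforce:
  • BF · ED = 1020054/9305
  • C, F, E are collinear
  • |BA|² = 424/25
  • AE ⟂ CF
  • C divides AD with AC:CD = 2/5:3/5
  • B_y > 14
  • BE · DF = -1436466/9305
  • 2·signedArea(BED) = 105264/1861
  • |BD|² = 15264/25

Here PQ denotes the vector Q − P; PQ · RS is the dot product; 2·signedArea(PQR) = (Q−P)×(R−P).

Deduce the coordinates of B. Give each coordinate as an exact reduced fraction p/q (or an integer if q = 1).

B = (7, 73/5)

1. B_x = 7  [BE · DF = -1436466/9305 ∩ 2·signedArea(BED) = 105264/1861]
2. B_y = 73/5  [BE · DF = -1436466/9305 ∩ 2·signedArea(BED) = 105264/1861]
   → B = (7, 73/5)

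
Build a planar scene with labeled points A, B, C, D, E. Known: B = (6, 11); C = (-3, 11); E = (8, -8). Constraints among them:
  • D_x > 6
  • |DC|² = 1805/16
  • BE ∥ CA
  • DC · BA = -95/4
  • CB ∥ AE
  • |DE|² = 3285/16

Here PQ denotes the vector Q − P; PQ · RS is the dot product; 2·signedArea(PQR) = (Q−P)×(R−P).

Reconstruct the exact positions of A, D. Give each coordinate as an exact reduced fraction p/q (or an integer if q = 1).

A = (-1, -8)
D = (13/2, 25/4)

1. A_x = -1  [CB ∥ AE ∩ BE ∥ CA]
2. A_y = -8  [CB ∥ AE ∩ BE ∥ CA]
   → A = (-1, -8)
3. D_x = 13/2  [line 7·x + 19·y + -657/4 = 0 ∩ |DC|² = 1805/16]
4. D_y = 25/4  [line 7·x + 19·y + -657/4 = 0 ∩ |DC|² = 1805/16]
   → D = (13/2, 25/4)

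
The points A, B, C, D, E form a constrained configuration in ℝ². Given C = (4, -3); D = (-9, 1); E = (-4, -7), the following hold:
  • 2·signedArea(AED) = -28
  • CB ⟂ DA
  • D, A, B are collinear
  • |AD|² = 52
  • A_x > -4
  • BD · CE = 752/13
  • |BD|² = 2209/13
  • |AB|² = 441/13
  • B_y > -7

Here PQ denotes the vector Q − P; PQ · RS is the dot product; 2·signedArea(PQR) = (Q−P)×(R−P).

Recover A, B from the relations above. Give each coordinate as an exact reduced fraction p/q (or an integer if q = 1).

A = (-3, -3)
B = (24/13, -81/13)

1. A_x = -3  [line -8·x + -5·y + -39 = 0 ∩ |AD|² = 52]
2. A_y = -3  [line -8·x + -5·y + -39 = 0 ∩ |AD|² = 52]
   → A = (-3, -3)
3. B_x = 24/13  [D, A, B are collinear ∩ CB ⟂ DA]
4. B_y = -81/13  [D, A, B are collinear ∩ CB ⟂ DA]
   → B = (24/13, -81/13)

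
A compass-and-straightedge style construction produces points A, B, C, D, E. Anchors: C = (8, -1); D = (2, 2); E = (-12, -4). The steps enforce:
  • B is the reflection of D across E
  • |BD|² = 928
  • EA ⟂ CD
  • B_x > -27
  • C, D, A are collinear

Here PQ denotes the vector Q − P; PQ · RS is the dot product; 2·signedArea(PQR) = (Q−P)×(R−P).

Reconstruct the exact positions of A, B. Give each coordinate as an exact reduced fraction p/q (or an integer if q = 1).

1. A_x = -34/5  [C, D, A are collinear ∩ EA ⟂ CD]
2. A_y = 32/5  [C, D, A are collinear ∩ EA ⟂ CD]
   → A = (-34/5, 32/5)
3. B_x = -26  [B is the reflection of D across E]
4. B_y = -10  [B is the reflection of D across E]
   → B = (-26, -10)

A = (-34/5, 32/5)
B = (-26, -10)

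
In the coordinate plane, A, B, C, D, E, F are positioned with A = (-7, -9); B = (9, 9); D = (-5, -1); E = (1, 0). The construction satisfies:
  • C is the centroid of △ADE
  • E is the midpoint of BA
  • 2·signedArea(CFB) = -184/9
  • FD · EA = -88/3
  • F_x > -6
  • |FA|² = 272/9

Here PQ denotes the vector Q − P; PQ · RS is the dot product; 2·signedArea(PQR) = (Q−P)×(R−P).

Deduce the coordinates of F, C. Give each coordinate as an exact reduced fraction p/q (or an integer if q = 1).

1. C_x = -11/3  [C is the centroid of △ADE]
2. C_y = -10/3  [C is the centroid of △ADE]
   → C = (-11/3, -10/3)
3. F_x = -17/3  [FD · EA = -88/3 ∩ 2·signedArea(CFB) = -184/9]
4. F_y = -11/3  [FD · EA = -88/3 ∩ 2·signedArea(CFB) = -184/9]
   → F = (-17/3, -11/3)

C = (-11/3, -10/3)
F = (-17/3, -11/3)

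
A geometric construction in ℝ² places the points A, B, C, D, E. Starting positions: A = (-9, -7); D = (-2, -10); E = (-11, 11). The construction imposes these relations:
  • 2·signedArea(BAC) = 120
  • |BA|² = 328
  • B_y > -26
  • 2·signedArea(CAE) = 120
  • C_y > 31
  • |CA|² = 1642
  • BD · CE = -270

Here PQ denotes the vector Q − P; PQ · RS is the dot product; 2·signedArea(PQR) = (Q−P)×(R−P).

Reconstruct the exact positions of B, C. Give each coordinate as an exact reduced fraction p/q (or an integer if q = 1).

1. C_x = -20  [line -18·x + -2·y + -296 = 0 ∩ |CA|² = 1642]
2. C_y = 32  [line -18·x + -2·y + -296 = 0 ∩ |CA|² = 1642]
   → C = (-20, 32)
3. B_x = -7  [2·signedArea(BAC) = 120 ∩ BD · CE = -270]
4. B_y = -25  [2·signedArea(BAC) = 120 ∩ BD · CE = -270]
   → B = (-7, -25)

B = (-7, -25)
C = (-20, 32)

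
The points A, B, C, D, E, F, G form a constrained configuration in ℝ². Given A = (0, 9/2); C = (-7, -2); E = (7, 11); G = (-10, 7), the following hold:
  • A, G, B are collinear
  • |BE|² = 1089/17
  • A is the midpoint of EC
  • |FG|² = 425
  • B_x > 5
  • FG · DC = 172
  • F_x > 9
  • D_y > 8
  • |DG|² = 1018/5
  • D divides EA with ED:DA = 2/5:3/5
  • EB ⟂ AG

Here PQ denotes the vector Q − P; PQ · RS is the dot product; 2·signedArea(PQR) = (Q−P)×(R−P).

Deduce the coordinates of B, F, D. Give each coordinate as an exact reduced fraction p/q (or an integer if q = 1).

B = (86/17, 55/17)
D = (21/5, 42/5)
F = (10, 2)

1. B_x = 86/17  [A, G, B are collinear ∩ EB ⟂ AG]
2. B_y = 55/17  [A, G, B are collinear ∩ EB ⟂ AG]
   → B = (86/17, 55/17)
3. D_x = 21/5  [D divides EA with ED:DA = 2/5:3/5]
4. D_y = 42/5  [D divides EA with ED:DA = 2/5:3/5]
   → D = (21/5, 42/5)
5. F_x = 10  [line 56/5·x + 52/5·y + -664/5 = 0 ∩ |FG|² = 425]
6. F_y = 2  [line 56/5·x + 52/5·y + -664/5 = 0 ∩ |FG|² = 425]
   → F = (10, 2)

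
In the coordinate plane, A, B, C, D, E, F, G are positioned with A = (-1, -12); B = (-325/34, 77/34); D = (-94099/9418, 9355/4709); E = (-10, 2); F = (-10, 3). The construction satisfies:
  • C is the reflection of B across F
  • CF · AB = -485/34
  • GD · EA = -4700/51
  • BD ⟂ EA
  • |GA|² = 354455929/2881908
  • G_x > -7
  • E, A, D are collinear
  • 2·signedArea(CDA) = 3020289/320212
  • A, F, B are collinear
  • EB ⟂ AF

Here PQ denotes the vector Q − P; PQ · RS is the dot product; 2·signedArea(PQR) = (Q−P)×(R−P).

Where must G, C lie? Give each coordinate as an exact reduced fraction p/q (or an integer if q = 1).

C = (-355/34, 127/34)
G = (-65899/9418, -37735/14127)

1. G_x = -65899/9418  [line -9·x + 14·y + -2609/102 = 0 ∩ |GA|² = 354455929/2881908]
2. G_y = -37735/14127  [line -9·x + 14·y + -2609/102 = 0 ∩ |GA|² = 354455929/2881908]
   → G = (-65899/9418, -37735/14127)
3. C_x = -355/34  [C is the reflection of B across F]
4. C_y = 127/34  [C is the reflection of B across F]
   → C = (-355/34, 127/34)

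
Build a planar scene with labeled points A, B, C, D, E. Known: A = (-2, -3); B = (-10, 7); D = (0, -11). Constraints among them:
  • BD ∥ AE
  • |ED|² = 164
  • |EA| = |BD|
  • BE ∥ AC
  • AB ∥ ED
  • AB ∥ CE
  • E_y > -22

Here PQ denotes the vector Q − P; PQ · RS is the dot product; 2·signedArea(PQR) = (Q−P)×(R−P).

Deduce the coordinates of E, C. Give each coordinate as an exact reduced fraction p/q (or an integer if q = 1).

C = (16, -31)
E = (8, -21)

1. E_x = 8  [AB ∥ ED ∩ BD ∥ AE]
2. E_y = -21  [AB ∥ ED ∩ BD ∥ AE]
   → E = (8, -21)
3. C_x = 16  [AB ∥ CE ∩ BE ∥ AC]
4. C_y = -31  [AB ∥ CE ∩ BE ∥ AC]
   → C = (16, -31)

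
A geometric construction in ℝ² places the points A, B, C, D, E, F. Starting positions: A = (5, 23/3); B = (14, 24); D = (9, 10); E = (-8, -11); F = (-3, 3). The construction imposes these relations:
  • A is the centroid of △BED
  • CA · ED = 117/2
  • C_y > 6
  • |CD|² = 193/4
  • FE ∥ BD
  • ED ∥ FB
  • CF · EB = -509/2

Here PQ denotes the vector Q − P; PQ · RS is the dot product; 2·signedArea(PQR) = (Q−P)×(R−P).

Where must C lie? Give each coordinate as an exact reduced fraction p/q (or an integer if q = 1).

1. C_x = 3  [CF · EB = -509/2 ∩ CA · ED = 117/2]
2. C_y = 13/2  [CF · EB = -509/2 ∩ CA · ED = 117/2]
   → C = (3, 13/2)

C = (3, 13/2)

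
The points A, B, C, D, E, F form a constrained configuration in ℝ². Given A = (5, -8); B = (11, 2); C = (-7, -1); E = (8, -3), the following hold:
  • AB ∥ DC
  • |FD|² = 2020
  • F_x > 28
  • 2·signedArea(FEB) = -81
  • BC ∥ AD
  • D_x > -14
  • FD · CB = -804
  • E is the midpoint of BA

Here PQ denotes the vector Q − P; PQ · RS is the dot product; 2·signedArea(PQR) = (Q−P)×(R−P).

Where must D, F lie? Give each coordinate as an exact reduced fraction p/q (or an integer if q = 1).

1. D_x = -13  [AB ∥ DC ∩ BC ∥ AD]
2. D_y = -11  [AB ∥ DC ∩ BC ∥ AD]
   → D = (-13, -11)
3. F_x = 29  [2·signedArea(FEB) = -81 ∩ FD · CB = -804]
4. F_y = 5  [2·signedArea(FEB) = -81 ∩ FD · CB = -804]
   → F = (29, 5)

D = (-13, -11)
F = (29, 5)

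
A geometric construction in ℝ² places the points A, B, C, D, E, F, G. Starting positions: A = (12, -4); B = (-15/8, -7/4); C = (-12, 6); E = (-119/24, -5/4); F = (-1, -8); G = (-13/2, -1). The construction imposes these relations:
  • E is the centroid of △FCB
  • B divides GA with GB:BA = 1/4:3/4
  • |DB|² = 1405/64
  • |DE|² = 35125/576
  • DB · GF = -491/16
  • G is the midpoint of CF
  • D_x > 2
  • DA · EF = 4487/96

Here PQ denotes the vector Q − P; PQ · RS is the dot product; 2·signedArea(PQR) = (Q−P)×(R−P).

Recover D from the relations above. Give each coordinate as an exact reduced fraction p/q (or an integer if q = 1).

1. D_x = 11/4  [DA · EF = 4487/96 ∩ DB · GF = -491/16]
2. D_y = -5/2  [DA · EF = 4487/96 ∩ DB · GF = -491/16]
   → D = (11/4, -5/2)

D = (11/4, -5/2)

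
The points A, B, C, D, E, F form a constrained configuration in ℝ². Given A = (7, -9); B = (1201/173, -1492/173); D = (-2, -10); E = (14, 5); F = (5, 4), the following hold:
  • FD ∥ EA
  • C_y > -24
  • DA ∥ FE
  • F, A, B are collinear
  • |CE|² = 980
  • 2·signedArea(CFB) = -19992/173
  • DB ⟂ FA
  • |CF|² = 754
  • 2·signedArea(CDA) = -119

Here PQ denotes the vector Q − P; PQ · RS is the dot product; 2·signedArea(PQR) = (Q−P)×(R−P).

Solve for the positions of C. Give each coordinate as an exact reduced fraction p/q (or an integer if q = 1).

1. C_x = 0  [2·signedArea(CDA) = -119 ∩ 2·signedArea(CFB) = -19992/173]
2. C_y = -23  [2·signedArea(CDA) = -119 ∩ 2·signedArea(CFB) = -19992/173]
   → C = (0, -23)

C = (0, -23)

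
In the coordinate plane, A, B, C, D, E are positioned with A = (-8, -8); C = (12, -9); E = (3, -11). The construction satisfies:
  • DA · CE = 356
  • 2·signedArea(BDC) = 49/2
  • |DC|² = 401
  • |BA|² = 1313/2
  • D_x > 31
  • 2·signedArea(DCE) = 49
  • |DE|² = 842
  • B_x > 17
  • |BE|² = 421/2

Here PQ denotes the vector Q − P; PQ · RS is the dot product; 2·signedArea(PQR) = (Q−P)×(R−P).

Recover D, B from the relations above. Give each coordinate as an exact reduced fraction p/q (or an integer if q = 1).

B = (35/2, -21/2)
D = (32, -10)

1. D_x = 32  [DA · CE = 356 ∩ 2·signedArea(DCE) = 49]
2. D_y = -10  [DA · CE = 356 ∩ 2·signedArea(DCE) = 49]
   → D = (32, -10)
3. B_x = 35/2  [line -1·x + -20·y + -385/2 = 0 ∩ |BA|² = 1313/2]
4. B_y = -21/2  [line -1·x + -20·y + -385/2 = 0 ∩ |BA|² = 1313/2]
   → B = (35/2, -21/2)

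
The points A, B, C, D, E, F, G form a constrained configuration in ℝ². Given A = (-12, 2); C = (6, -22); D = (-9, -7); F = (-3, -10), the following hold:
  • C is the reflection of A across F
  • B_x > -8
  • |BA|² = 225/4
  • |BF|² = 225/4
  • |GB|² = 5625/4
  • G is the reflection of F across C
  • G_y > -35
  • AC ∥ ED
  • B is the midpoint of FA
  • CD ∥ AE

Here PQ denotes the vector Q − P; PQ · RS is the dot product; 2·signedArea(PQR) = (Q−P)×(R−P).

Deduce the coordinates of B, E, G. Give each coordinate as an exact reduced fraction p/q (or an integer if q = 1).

1. B_x = -15/2  [B is the midpoint of FA]
2. B_y = -4  [B is the midpoint of FA]
   → B = (-15/2, -4)
3. E_x = -27  [AC ∥ ED ∩ CD ∥ AE]
4. E_y = 17  [AC ∥ ED ∩ CD ∥ AE]
   → E = (-27, 17)
5. G_x = 15  [G is the reflection of F across C]
6. G_y = -34  [G is the reflection of F across C]
   → G = (15, -34)

B = (-15/2, -4)
E = (-27, 17)
G = (15, -34)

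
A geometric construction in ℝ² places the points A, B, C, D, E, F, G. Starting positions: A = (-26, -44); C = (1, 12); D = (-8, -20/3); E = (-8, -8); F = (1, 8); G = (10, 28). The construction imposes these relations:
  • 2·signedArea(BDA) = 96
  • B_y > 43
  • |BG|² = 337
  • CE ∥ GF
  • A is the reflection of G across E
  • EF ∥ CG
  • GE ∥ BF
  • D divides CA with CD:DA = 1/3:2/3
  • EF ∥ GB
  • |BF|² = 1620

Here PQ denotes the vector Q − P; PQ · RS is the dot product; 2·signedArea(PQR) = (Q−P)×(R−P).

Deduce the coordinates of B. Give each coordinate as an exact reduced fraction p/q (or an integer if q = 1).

B = (19, 44)

1. B_x = 19  [GE ∥ BF ∩ EF ∥ GB]
2. B_y = 44  [GE ∥ BF ∩ EF ∥ GB]
   → B = (19, 44)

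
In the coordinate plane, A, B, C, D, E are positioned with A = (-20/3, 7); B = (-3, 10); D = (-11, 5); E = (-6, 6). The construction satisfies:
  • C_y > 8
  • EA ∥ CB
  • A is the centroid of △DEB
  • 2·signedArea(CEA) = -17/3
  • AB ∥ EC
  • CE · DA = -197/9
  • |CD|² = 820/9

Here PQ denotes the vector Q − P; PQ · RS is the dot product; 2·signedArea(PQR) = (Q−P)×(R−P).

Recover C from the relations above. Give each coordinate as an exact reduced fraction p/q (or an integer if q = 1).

1. C_x = -7/3  [EA ∥ CB ∩ AB ∥ EC]
2. C_y = 9  [EA ∥ CB ∩ AB ∥ EC]
   → C = (-7/3, 9)

C = (-7/3, 9)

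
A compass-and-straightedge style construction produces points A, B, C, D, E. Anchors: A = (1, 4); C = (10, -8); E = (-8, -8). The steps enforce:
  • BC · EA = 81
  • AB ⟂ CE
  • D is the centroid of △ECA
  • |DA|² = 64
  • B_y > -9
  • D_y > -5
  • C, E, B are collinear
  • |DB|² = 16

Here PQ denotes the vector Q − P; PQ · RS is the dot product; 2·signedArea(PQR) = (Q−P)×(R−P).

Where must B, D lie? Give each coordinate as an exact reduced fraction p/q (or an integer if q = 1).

B = (1, -8)
D = (1, -4)

1. B_x = 1  [C, E, B are collinear ∩ AB ⟂ CE]
2. B_y = -8  [C, E, B are collinear ∩ AB ⟂ CE]
   → B = (1, -8)
3. D_x = 1  [D is the centroid of △ECA]
4. D_y = -4  [D is the centroid of △ECA]
   → D = (1, -4)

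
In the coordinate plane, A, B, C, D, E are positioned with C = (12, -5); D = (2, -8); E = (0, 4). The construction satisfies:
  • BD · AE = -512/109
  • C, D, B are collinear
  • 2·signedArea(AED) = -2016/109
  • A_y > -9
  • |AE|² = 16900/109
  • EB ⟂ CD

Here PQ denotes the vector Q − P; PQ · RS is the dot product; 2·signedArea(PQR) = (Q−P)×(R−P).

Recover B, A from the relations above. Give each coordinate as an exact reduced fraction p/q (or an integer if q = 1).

1. B_x = 378/109  [C, D, B are collinear ∩ EB ⟂ CD]
2. B_y = -824/109  [C, D, B are collinear ∩ EB ⟂ CD]
   → B = (378/109, -824/109)
3. A_x = 58/109  [2·signedArea(AED) = -2016/109 ∩ BD · AE = -512/109]
4. A_y = -920/109  [2·signedArea(AED) = -2016/109 ∩ BD · AE = -512/109]
   → A = (58/109, -920/109)

A = (58/109, -920/109)
B = (378/109, -824/109)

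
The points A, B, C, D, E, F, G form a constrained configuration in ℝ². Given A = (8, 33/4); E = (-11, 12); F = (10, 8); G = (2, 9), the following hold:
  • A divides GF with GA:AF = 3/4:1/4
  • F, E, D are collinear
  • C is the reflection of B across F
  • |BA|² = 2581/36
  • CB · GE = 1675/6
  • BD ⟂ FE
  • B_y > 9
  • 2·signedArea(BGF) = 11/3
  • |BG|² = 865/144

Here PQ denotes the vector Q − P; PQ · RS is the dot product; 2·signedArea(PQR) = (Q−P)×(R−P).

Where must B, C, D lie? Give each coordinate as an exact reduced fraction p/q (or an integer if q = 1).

B = (-1/3, 39/4)
C = (61/3, 25/4)
D = (-134/457, 4552/457)

1. B_x = -1/3  [line 1·x + 8·y + -233/3 = 0 ∩ |BA|² = 2581/36]
2. B_y = 39/4  [line 1·x + 8·y + -233/3 = 0 ∩ |BA|² = 2581/36]
   → B = (-1/3, 39/4)
3. C_x = 61/3  [C is the reflection of B across F]
4. C_y = 25/4  [C is the reflection of B across F]
   → C = (61/3, 25/4)
5. D_x = -134/457  [F, E, D are collinear ∩ BD ⟂ FE]
6. D_y = 4552/457  [F, E, D are collinear ∩ BD ⟂ FE]
   → D = (-134/457, 4552/457)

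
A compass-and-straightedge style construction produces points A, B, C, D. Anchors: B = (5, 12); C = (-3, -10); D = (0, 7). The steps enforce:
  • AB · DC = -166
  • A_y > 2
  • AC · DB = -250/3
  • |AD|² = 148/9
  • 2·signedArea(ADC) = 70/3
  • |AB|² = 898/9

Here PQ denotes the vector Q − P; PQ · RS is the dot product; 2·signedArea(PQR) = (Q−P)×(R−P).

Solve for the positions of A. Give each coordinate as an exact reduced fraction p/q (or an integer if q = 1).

1. A_x = 2/3  [AC · DB = -250/3 ∩ 2·signedArea(ADC) = 70/3]
2. A_y = 3  [AC · DB = -250/3 ∩ 2·signedArea(ADC) = 70/3]
   → A = (2/3, 3)

A = (2/3, 3)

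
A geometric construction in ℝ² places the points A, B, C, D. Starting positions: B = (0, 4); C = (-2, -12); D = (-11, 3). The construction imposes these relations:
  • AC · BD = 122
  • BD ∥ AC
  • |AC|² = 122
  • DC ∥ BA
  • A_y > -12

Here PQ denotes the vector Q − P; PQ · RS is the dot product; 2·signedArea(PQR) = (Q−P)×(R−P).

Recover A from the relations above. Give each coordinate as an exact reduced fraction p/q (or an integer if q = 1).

1. A_x = 9  [BD ∥ AC ∩ DC ∥ BA]
2. A_y = -11  [BD ∥ AC ∩ DC ∥ BA]
   → A = (9, -11)

A = (9, -11)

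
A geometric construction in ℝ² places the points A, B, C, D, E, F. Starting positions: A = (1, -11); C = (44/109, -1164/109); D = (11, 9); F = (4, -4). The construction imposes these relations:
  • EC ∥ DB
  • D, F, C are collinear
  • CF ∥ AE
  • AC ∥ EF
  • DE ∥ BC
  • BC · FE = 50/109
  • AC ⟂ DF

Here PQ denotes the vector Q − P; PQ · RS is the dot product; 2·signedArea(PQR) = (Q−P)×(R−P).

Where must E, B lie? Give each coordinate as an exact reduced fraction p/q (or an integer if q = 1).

B = (742/109, 288/109)
E = (501/109, -471/109)

1. E_x = 501/109  [AC ∥ EF ∩ CF ∥ AE]
2. E_y = -471/109  [AC ∥ EF ∩ CF ∥ AE]
   → E = (501/109, -471/109)
3. B_x = 742/109  [DE ∥ BC ∩ EC ∥ DB]
4. B_y = 288/109  [DE ∥ BC ∩ EC ∥ DB]
   → B = (742/109, 288/109)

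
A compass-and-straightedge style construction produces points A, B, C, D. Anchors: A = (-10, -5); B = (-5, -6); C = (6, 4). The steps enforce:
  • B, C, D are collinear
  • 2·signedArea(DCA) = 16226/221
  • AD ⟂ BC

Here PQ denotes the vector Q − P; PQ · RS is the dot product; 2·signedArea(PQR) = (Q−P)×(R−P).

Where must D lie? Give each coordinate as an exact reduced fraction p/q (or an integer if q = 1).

1. D_x = -1600/221  [B, C, D are collinear ∩ AD ⟂ BC]
2. D_y = -1776/221  [B, C, D are collinear ∩ AD ⟂ BC]
   → D = (-1600/221, -1776/221)

D = (-1600/221, -1776/221)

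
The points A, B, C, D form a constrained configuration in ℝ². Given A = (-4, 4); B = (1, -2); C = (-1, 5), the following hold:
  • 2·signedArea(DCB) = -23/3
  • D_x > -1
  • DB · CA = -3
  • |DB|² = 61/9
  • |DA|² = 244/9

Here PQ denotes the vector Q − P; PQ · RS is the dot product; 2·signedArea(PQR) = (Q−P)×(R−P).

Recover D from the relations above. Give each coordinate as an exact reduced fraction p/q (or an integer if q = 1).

D = (-2/3, 0)

1. D_x = -2/3  [2·signedArea(DCB) = -23/3 ∩ DB · CA = -3]
2. D_y = 0  [2·signedArea(DCB) = -23/3 ∩ DB · CA = -3]
   → D = (-2/3, 0)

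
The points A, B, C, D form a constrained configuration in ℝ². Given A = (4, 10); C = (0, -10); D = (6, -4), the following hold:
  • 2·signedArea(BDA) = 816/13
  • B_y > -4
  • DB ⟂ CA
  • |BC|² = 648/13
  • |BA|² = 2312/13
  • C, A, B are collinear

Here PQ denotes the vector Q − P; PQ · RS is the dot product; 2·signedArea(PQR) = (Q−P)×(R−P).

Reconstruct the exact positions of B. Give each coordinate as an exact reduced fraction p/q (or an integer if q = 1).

1. B_x = 18/13  [C, A, B are collinear ∩ DB ⟂ CA]
2. B_y = -40/13  [C, A, B are collinear ∩ DB ⟂ CA]
   → B = (18/13, -40/13)

B = (18/13, -40/13)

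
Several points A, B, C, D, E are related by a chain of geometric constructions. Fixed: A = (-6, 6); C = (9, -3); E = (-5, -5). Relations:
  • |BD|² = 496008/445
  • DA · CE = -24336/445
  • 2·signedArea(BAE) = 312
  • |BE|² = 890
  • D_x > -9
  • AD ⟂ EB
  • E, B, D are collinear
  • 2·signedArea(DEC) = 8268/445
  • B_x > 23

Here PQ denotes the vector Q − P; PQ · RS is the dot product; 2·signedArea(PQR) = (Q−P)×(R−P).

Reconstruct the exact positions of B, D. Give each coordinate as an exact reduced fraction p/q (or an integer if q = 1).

1. B_x = 24  [line 11·x + 1·y + -252 = 0 ∩ |BE|² = 890]
2. B_y = -12  [line 11·x + 1·y + -252 = 0 ∩ |BE|² = 890]
   → B = (24, -12)
3. D_x = -3762/445  [E, B, D are collinear ∩ AD ⟂ EB]
4. D_y = -1854/445  [E, B, D are collinear ∩ AD ⟂ EB]
   → D = (-3762/445, -1854/445)

B = (24, -12)
D = (-3762/445, -1854/445)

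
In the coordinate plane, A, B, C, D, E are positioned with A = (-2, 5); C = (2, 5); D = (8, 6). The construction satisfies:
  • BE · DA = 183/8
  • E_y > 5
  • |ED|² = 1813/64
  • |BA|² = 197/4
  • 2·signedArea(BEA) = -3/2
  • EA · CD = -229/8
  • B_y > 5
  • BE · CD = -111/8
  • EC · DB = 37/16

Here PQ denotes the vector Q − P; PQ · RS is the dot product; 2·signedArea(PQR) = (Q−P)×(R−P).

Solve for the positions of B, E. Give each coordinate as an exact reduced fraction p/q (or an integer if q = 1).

B = (5, 11/2)
E = (11/4, 41/8)

1. E_x = 11/4  [line -6·x + -1·y + 173/8 = 0 ∩ |ED|² = 1813/64]
2. E_y = 41/8  [line -6·x + -1·y + 173/8 = 0 ∩ |ED|² = 1813/64]
   → E = (11/4, 41/8)
3. B_x = 5  [BE · CD = -111/8 ∩ 2·signedArea(BEA) = -3/2]
4. B_y = 11/2  [BE · CD = -111/8 ∩ 2·signedArea(BEA) = -3/2]
   → B = (5, 11/2)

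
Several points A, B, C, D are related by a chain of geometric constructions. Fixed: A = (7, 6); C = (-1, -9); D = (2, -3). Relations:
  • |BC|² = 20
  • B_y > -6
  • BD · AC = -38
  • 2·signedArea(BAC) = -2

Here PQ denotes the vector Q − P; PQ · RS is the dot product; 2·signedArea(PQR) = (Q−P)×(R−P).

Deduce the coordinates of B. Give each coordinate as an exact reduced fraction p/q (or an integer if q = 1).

1. B_x = 1  [2·signedArea(BAC) = -2 ∩ BD · AC = -38]
2. B_y = -5  [2·signedArea(BAC) = -2 ∩ BD · AC = -38]
   → B = (1, -5)

B = (1, -5)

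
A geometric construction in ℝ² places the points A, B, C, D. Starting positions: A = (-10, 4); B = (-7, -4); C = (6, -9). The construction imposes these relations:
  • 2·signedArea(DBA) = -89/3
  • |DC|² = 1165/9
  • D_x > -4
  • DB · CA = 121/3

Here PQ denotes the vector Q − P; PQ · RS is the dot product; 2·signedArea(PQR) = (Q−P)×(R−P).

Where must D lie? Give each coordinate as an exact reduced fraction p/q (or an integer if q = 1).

D = (-11/3, -3)

1. D_x = -11/3  [DB · CA = 121/3 ∩ 2·signedArea(DBA) = -89/3]
2. D_y = -3  [DB · CA = 121/3 ∩ 2·signedArea(DBA) = -89/3]
   → D = (-11/3, -3)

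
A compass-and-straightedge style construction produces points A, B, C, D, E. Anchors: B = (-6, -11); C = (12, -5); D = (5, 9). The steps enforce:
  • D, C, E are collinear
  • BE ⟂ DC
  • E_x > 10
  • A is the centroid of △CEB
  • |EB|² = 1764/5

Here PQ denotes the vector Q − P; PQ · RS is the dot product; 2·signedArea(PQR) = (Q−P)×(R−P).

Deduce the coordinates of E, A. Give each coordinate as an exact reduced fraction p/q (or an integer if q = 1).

1. E_x = 54/5  [D, C, E are collinear ∩ BE ⟂ DC]
2. E_y = -13/5  [D, C, E are collinear ∩ BE ⟂ DC]
   → E = (54/5, -13/5)
3. A_x = 28/5  [A is the centroid of △CEB]
4. A_y = -31/5  [A is the centroid of △CEB]
   → A = (28/5, -31/5)

A = (28/5, -31/5)
E = (54/5, -13/5)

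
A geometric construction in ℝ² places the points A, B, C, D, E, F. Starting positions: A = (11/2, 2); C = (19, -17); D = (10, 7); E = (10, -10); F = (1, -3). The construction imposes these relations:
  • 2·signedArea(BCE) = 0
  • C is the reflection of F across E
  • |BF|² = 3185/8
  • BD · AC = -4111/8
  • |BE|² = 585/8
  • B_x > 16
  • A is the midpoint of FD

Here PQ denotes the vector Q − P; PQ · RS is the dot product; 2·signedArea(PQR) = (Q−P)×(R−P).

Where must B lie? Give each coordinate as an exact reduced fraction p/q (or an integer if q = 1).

1. B_x = 67/4  [2·signedArea(BCE) = 0 ∩ BD · AC = -4111/8]
2. B_y = -61/4  [2·signedArea(BCE) = 0 ∩ BD · AC = -4111/8]
   → B = (67/4, -61/4)

B = (67/4, -61/4)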